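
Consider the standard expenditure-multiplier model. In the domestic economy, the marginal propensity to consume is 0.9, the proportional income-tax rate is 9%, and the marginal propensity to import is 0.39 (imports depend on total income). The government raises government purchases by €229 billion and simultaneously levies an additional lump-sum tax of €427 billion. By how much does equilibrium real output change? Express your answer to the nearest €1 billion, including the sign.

Expenditure multiplier = 1/(1 − c(1−t) + m) = 1/(1 − 0.9×0.91 + 0.39) = 1/0.571 ≈ 1.751.
ΔG contributes k·ΔG = (+€229 billion) / 0.571 ≈ +€401.1 billion.
ΔT of +€427 billion changes first-round spending by −c·ΔT = −€384.3 billion, contributing k·(−c·ΔT) = (−€384.3 billion) / 0.571 ≈ −€673 billion.
Net ΔY = k(ΔG − c·ΔT) = (−€155.3 billion) / 0.571 ≈ −€272 billion.

−€272 billion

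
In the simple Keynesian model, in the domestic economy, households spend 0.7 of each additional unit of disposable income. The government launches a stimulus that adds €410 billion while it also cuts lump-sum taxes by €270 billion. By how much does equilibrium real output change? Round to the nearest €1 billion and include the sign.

Expenditure multiplier = 1/(1 − MPC) = 1/(1 − 0.7) = 1/0.3 ≈ 3.333.
ΔG contributes k·ΔG = (+€410 billion) / 0.3 ≈ +€1,366.7 billion.
ΔT of −€270 billion changes first-round spending by −c·ΔT = +€189 billion, contributing k·(−c·ΔT) = (+€189 billion) / 0.3 = +€630 billion.
Net ΔY = k(ΔG − c·ΔT) = (+€599 billion) / 0.3 ≈ +€1,997 billion.

+€1,997 billion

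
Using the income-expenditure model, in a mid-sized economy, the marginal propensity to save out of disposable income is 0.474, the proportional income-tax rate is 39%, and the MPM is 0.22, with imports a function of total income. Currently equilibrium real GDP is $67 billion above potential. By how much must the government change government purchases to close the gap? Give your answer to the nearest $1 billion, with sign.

−$60 billion

MPC = 1 − MPS = 1 − 0.474 = 0.526.
Spending multiplier = 1/(1 − c(1−t) + m) = 1/(1 − 0.526×0.61 + 0.22) = 1/0.89914 ≈ 1.112.
Need ΔY = −$67 billion, so ΔG = ΔY/k = (−$67 billion) × 0.89914 ≈ −$60 billion.
The government should cut government purchases by $60 billion.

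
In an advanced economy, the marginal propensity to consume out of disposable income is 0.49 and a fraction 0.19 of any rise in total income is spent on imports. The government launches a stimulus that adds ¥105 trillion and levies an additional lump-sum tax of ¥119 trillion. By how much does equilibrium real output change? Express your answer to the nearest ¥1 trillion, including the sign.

+¥67 trillion

Expenditure multiplier = 1/(1 − c + m) = 1/(1 − 0.49 + 0.19) = 1/0.7 ≈ 1.429.
ΔG contributes k·ΔG = (+¥105 trillion) / 0.7 = +¥150 trillion.
ΔT of +¥119 trillion changes first-round spending by −c·ΔT = −¥58.31 trillion, contributing k·(−c·ΔT) = (−¥58.31 trillion) / 0.7 = −¥83.3 trillion.
Net ΔY = k(ΔG − c·ΔT) = (+¥46.69 trillion) / 0.7 ≈ +¥67 trillion.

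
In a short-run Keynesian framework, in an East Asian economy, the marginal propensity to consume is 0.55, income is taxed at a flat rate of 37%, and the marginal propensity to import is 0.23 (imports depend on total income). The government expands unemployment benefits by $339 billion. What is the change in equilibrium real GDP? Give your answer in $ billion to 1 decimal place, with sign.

The transfer change shifts disposable income by +$339 billion, so first-round consumption changes by c·ΔTR = 0.55 × (+$339 billion) = +$186.45 billion.
Expenditure multiplier = 1/(1 − c(1−t) + m) = 1/(1 − 0.55×0.63 + 0.23) = 1/0.8835 ≈ 1.132.
The transfer multiplier is c × k ≈ 0.623, so ΔY = k × (c·ΔTR) = (+$186.45 billion) / 0.8835 ≈ +$211 billion.

+$211.0 billion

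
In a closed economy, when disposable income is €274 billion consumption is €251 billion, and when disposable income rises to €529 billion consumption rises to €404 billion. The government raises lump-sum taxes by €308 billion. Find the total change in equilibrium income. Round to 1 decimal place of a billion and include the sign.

MPC = ΔC/ΔYd = (404 − 251)/(529 − 274) = 153/255 = 0.6.
A lump-sum tax change of +€308 billion shifts disposable income by −€308 billion; first-round consumption changes by −c × ΔT = −0.6 × (+€308 billion) = −€184.8 billion.
Expenditure multiplier = 1/(1 − MPC) = 1/(1 − 0.6) = 1/0.4 = 2.5.
The tax multiplier is −c × k = −1.5, so ΔY = k × (−c·ΔT) = (−€184.8 billion) / 0.4 = −€462 billion.

−€462.0 billion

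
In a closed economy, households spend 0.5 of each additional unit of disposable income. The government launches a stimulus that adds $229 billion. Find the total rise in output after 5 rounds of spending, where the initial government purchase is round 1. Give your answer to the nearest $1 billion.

$444 billion

Round 1 adds ΔG = $229 billion; each later round is MPC = 0.5 times the previous.
After 5 rounds: 229 + 114.5 + 57.25 + 28.625 + 14.3125 = ΔG·(1 − c^5)/(1 − c) = 229 × (1 − 0.03125)/0.5 ≈ $444 billion.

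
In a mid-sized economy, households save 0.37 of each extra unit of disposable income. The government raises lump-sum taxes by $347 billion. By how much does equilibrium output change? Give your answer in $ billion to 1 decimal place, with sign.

MPC = 1 − MPS = 1 − 0.37 = 0.63.
A lump-sum tax change of +$347 billion shifts disposable income by −$347 billion; first-round consumption changes by −c × ΔT = −0.63 × (+$347 billion) = −$218.61 billion.
Expenditure multiplier = 1/(1 − MPC) = 1/(1 − 0.63) = 1/0.37 ≈ 2.703.
The tax multiplier is −c × k ≈ −1.703, so ΔY = k × (−c·ΔT) = (−$218.61 billion) / 0.37 ≈ −$590.8 billion.

−$590.8 billion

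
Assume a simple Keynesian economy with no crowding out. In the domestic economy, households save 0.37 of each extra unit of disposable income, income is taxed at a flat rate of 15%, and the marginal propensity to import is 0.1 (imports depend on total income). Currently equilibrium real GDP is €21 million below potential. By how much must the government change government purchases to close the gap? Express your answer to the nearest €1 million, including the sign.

+€12 million

MPC = 1 − MPS = 1 − 0.37 = 0.63.
Spending multiplier = 1/(1 − c(1−t) + m) = 1/(1 − 0.63×0.85 + 0.1) = 1/0.5645 ≈ 1.771.
Need ΔY = +€21 million, so ΔG = ΔY/k = (+€21 million) × 0.5645 ≈ +€12 million.
The government should increase government purchases by €12 million.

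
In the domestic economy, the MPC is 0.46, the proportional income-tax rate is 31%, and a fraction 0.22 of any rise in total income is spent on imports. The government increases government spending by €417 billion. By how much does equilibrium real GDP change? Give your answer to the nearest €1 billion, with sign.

Spending multiplier = 1/(1 − c(1−t) + m) = 1/(1 − 0.46×0.69 + 0.22) = 1/0.9026 ≈ 1.108.
ΔY = k × ΔG = (+€417 billion) / 0.9026 ≈ +€462 billion.

+€462 billion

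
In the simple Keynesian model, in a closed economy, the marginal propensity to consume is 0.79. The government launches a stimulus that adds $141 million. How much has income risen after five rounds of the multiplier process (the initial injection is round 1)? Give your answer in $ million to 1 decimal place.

Round 1 adds ΔG = $141 million; each later round is MPC = 0.79 times the previous.
After 5 rounds: 141 + 111.39 + 87.9981 + 69.518499 + 54.91961421 = ΔG·(1 − c^5)/(1 − c) = 141 × (1 − 0.3077056399)/0.21 ≈ $464.8 million.

$464.8 million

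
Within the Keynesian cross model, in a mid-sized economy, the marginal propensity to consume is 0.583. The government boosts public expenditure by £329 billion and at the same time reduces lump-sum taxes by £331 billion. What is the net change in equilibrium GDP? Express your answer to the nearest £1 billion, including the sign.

Expenditure multiplier = 1/(1 − MPC) = 1/(1 − 0.583) = 1/0.417 ≈ 2.398.
ΔG contributes k·ΔG = (+£329 billion) / 0.417 ≈ +£789 billion.
ΔT of −£331 billion changes first-round spending by −c·ΔT = +£192.973 billion, contributing k·(−c·ΔT) = (+£192.973 billion) / 0.417 ≈ +£462.8 billion.
Net ΔY = k(ΔG − c·ΔT) = (+£521.973 billion) / 0.417 ≈ +£1,252 billion.

+£1,252 billion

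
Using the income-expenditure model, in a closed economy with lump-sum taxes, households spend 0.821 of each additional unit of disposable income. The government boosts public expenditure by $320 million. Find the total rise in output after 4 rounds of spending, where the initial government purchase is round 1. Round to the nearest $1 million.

Round 1 adds ΔG = $320 million; each later round is MPC = 0.821 times the previous.
After 4 rounds: 320 + 262.72 + 215.69312 + 177.08405152 = ΔG·(1 − c^4)/(1 − c) = 320 × (1 − 0.454331269681)/0.179 ≈ $975 million.

$975 million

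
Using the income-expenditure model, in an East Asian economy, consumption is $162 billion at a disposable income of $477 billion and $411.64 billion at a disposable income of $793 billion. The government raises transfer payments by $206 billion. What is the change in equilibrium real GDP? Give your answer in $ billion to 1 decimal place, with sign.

+$775.0 billion

MPC = ΔC/ΔYd = (411.64 − 162)/(793 − 477) = 249.64/316 = 0.79.
The transfer change shifts disposable income by +$206 billion, so first-round consumption changes by c·ΔTR = 0.79 × (+$206 billion) = +$162.74 billion.
Expenditure multiplier = 1/(1 − MPC) = 1/(1 − 0.79) = 1/0.21 ≈ 4.762.
The transfer multiplier is c × k ≈ 3.762, so ΔY = k × (c·ΔTR) = (+$162.74 billion) / 0.21 ≈ +$775 billion.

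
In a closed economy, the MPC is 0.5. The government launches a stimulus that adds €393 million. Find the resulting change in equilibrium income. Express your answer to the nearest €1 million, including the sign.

+€786 million

Spending multiplier = 1/(1 − MPC) = 1/(1 − 0.5) = 1/0.5 = 2.
ΔY = k × ΔG = (+€393 million) / 0.5 = +€786 million.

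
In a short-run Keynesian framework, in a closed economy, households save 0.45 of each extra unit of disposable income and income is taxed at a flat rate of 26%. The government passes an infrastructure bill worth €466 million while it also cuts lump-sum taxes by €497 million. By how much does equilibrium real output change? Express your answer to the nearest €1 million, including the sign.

MPC = 1 − MPS = 1 − 0.45 = 0.55.
Expenditure multiplier = 1/(1 − c(1−t)) = 1/(1 − 0.55×0.74) = 1/0.593 ≈ 1.686.
ΔG contributes k·ΔG = (+€466 million) / 0.593 ≈ +€785.8 million.
ΔT of −€497 million changes first-round spending by −c·ΔT = +€273.35 million, contributing k·(−c·ΔT) = (+€273.35 million) / 0.593 ≈ +€461 million.
Net ΔY = k(ΔG − c·ΔT) = (+€739.35 million) / 0.593 ≈ +€1,247 million.

+€1,247 million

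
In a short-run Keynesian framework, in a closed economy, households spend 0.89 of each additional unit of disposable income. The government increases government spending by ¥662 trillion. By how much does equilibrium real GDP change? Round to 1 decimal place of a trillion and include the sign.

+¥6,018.2 trillion

Government-spending multiplier = 1/(1 − MPC) = 1/(1 − 0.89) = 1/0.11 ≈ 9.091.
ΔY = k × ΔG = (+¥662 trillion) / 0.11 ≈ +¥6,018.2 trillion.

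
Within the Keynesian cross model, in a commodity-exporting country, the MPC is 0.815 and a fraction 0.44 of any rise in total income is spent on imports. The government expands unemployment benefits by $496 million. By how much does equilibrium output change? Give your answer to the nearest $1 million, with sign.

The transfer change shifts disposable income by +$496 million, so first-round consumption changes by c·ΔTR = 0.815 × (+$496 million) = +$404.24 million.
Expenditure multiplier = 1/(1 − c + m) = 1/(1 − 0.815 + 0.44) = 1/0.625 = 1.6.
The transfer multiplier is c × k = 1.304, so ΔY = k × (c·ΔTR) = (+$404.24 million) / 0.625 ≈ +$647 million.

+$647 million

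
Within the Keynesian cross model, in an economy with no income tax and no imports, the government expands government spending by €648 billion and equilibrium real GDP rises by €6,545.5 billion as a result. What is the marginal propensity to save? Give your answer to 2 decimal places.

Implied spending multiplier k = ΔY/ΔG = 6,545.5/648 ≈ 10.1011.
Since k = 1/(1 − MPC), MPC = 1 − 1/k = 1 − ΔG/ΔY = 1 − 648/6,545.5 ≈ 0.90.
MPS = 1 − MPC = 0.10.

0.10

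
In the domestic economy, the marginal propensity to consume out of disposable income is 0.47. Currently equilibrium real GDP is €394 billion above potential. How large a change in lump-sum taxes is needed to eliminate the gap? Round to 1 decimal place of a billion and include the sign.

Spending multiplier = 1/(1 − MPC) = 1/(1 − 0.47) = 1/0.53 ≈ 1.887.
Tax multiplier = −c·k = −0.47/0.53 ≈ −0.887. Need ΔY = −€394 billion, so ΔT = ΔY/(−c·k) = −(−€394 billion) × 0.53 / 0.47 ≈ +€444.3 billion.
The government should raise lump-sum taxes by €444.3 billion.

+€444.3 billion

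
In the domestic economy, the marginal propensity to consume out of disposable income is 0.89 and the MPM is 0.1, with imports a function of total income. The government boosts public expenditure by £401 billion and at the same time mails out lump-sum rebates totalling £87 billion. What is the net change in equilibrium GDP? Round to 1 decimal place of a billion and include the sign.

Expenditure multiplier = 1/(1 − c + m) = 1/(1 − 0.89 + 0.1) = 1/0.21 ≈ 4.762.
ΔG contributes k·ΔG = (+£401 billion) / 0.21 ≈ +£1,909.5 billion.
ΔT of −£87 billion changes first-round spending by −c·ΔT = +£77.43 billion, contributing k·(−c·ΔT) = (+£77.43 billion) / 0.21 ≈ +£368.7 billion.
Net ΔY = k(ΔG − c·ΔT) = (+£478.43 billion) / 0.21 ≈ +£2,278.2 billion.

+£2,278.2 billion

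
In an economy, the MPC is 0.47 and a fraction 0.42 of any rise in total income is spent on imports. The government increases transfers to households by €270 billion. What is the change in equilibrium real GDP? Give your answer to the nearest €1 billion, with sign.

The transfer change shifts disposable income by +€270 billion, so first-round consumption changes by c·ΔTR = 0.47 × (+€270 billion) = +€126.9 billion.
Expenditure multiplier = 1/(1 − c + m) = 1/(1 − 0.47 + 0.42) = 1/0.95 ≈ 1.053.
The transfer multiplier is c × k ≈ 0.495, so ΔY = k × (c·ΔTR) = (+€126.9 billion) / 0.95 ≈ +€134 billion.

+€134 billion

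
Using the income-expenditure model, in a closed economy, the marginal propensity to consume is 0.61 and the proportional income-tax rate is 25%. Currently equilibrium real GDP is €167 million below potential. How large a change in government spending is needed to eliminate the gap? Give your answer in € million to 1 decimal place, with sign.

+€90.6 million

Spending multiplier = 1/(1 − c(1−t)) = 1/(1 − 0.61×0.75) = 1/0.5425 ≈ 1.843.
Need ΔY = +€167 million, so ΔG = ΔY/k = (+€167 million) × 0.5425 ≈ +€90.6 million.
The government should increase government spending by €90.6 million.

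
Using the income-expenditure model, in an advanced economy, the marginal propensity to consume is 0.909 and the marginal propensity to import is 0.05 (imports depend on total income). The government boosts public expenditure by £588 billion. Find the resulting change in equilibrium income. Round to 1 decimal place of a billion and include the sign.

Expenditure multiplier = 1/(1 − c + m) = 1/(1 − 0.909 + 0.05) = 1/0.141 ≈ 7.092.
ΔY = k × ΔG = (+£588 billion) / 0.141 ≈ +£4,170.2 billion.

+£4,170.2 billion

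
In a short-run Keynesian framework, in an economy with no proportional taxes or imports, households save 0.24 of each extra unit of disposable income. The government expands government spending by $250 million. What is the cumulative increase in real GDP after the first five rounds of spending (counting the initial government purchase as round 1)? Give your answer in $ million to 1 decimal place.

$777.5 million

MPC = 1 − MPS = 1 − 0.24 = 0.76.
Round 1 adds ΔG = $250 million; each later round is MPC = 0.76 times the previous.
After 5 rounds: 250 + 190 + 144.4 + 109.744 + 83.40544 = ΔG·(1 − c^5)/(1 − c) = 250 × (1 − 0.2535525376)/0.24 ≈ $777.5 million.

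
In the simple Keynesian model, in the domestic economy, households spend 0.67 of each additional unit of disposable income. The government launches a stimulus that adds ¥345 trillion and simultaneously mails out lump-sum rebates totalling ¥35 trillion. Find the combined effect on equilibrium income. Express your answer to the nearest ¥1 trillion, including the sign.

+¥1,117 trillion

Expenditure multiplier = 1/(1 − MPC) = 1/(1 − 0.67) = 1/0.33 ≈ 3.03.
ΔG contributes k·ΔG = (+¥345 trillion) / 0.33 ≈ +¥1,045.5 trillion.
ΔT of −¥35 trillion changes first-round spending by −c·ΔT = +¥23.45 trillion, contributing k·(−c·ΔT) = (+¥23.45 trillion) / 0.33 ≈ +¥71.1 trillion.
Net ΔY = k(ΔG − c·ΔT) = (+¥368.45 trillion) / 0.33 ≈ +¥1,117 trillion.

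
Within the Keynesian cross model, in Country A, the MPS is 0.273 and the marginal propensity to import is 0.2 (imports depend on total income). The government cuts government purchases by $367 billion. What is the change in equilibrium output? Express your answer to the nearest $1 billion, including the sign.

−$776 billion

MPC = 1 − MPS = 1 − 0.273 = 0.727.
Government-spending multiplier = 1/(1 − c + m) = 1/(1 − 0.727 + 0.2) = 1/0.473 ≈ 2.114.
ΔY = k × ΔG = (−$367 billion) / 0.473 ≈ −$776 billion.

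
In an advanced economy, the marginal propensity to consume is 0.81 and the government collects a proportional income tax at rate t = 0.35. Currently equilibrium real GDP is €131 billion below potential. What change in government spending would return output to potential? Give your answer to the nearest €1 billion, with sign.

+€62 billion

Spending multiplier = 1/(1 − c(1−t)) = 1/(1 − 0.81×0.65) = 1/0.4735 ≈ 2.112.
Need ΔY = +€131 billion, so ΔG = ΔY/k = (+€131 billion) × 0.4735 ≈ +€62 billion.
The government should increase government spending by €62 billion.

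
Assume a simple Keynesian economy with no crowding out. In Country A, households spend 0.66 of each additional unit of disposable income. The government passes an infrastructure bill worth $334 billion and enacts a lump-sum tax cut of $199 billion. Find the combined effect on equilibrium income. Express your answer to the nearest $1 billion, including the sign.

Expenditure multiplier = 1/(1 − MPC) = 1/(1 − 0.66) = 1/0.34 ≈ 2.941.
ΔG contributes k·ΔG = (+$334 billion) / 0.34 ≈ +$982.4 billion.
ΔT of −$199 billion changes first-round spending by −c·ΔT = +$131.34 billion, contributing k·(−c·ΔT) = (+$131.34 billion) / 0.34 ≈ +$386.3 billion.
Net ΔY = k(ΔG − c·ΔT) = (+$465.34 billion) / 0.34 ≈ +$1,369 billion.

+$1,369 billion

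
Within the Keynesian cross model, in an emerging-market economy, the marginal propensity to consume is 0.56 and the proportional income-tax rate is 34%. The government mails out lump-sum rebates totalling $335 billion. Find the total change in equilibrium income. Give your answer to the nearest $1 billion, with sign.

A lump-sum tax change of −$335 billion shifts disposable income by +$335 billion; first-round consumption changes by −c × ΔT = −0.56 × (−$335 billion) = +$187.6 billion.
Expenditure multiplier = 1/(1 − c(1−t)) = 1/(1 − 0.56×0.66) = 1/0.6304 ≈ 1.586.
The tax multiplier is −c × k ≈ −0.888, so ΔY = k × (−c·ΔT) = (+$187.6 billion) / 0.6304 ≈ +$298 billion.

+$298 billion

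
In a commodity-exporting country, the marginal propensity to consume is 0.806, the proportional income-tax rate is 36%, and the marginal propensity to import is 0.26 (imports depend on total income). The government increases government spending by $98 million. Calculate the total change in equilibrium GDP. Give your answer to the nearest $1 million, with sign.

+$132 million

Spending multiplier = 1/(1 − c(1−t) + m) = 1/(1 − 0.806×0.64 + 0.26) = 1/0.74416 ≈ 1.344.
ΔY = k × ΔG = (+$98 million) / 0.74416 ≈ +$132 million.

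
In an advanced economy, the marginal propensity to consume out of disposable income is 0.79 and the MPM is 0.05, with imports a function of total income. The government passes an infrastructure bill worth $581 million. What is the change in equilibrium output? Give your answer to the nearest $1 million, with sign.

Expenditure multiplier = 1/(1 − c + m) = 1/(1 − 0.79 + 0.05) = 1/0.26 ≈ 3.846.
ΔY = k × ΔG = (+$581 million) / 0.26 ≈ +$2,235 million.

+$2,235 million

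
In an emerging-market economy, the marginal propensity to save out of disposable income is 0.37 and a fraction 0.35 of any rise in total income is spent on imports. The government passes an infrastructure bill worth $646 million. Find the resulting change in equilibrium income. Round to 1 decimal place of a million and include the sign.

MPC = 1 − MPS = 1 − 0.37 = 0.63.
Government-spending multiplier = 1/(1 − c + m) = 1/(1 − 0.63 + 0.35) = 1/0.72 ≈ 1.389.
ΔY = k × ΔG = (+$646 million) / 0.72 ≈ +$897.2 million.

+$897.2 million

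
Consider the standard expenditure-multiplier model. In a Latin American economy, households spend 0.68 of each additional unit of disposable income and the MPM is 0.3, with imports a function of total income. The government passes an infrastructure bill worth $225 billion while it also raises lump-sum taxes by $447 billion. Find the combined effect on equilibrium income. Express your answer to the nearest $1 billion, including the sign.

−$127 billion

Expenditure multiplier = 1/(1 − c + m) = 1/(1 − 0.68 + 0.3) = 1/0.62 ≈ 1.613.
ΔG contributes k·ΔG = (+$225 billion) / 0.62 ≈ +$362.9 billion.
ΔT of +$447 billion changes first-round spending by −c·ΔT = −$303.96 billion, contributing k·(−c·ΔT) = (−$303.96 billion) / 0.62 ≈ −$490.3 billion.
Net ΔY = k(ΔG − c·ΔT) = (−$78.96 billion) / 0.62 ≈ −$127 billion.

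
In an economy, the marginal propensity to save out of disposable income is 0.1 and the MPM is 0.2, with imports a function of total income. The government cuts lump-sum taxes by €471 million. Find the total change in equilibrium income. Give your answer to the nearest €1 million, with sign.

MPC = 1 − MPS = 1 − 0.1 = 0.9.
A lump-sum tax change of −€471 million shifts disposable income by +€471 million; first-round consumption changes by −c × ΔT = −0.9 × (−€471 million) = +€423.9 million.
Expenditure multiplier = 1/(1 − c + m) = 1/(1 − 0.9 + 0.2) = 1/0.3 ≈ 3.333.
The tax multiplier is −c × k = −3, so ΔY = k × (−c·ΔT) = (+€423.9 million) / 0.3 = +€1,413 million.

+€1,413 million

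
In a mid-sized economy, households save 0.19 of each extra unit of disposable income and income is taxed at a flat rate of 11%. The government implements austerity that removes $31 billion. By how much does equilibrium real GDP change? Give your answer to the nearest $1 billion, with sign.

−$111 billion

MPC = 1 − MPS = 1 − 0.19 = 0.81.
Expenditure multiplier = 1/(1 − c(1−t)) = 1/(1 − 0.81×0.89) = 1/0.2791 ≈ 3.583.
ΔY = k × ΔG = (−$31 billion) / 0.2791 ≈ −$111 billion.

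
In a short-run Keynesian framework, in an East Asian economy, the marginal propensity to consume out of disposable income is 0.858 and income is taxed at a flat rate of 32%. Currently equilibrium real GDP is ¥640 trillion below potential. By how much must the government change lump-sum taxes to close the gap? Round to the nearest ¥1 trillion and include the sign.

Spending multiplier = 1/(1 − c(1−t)) = 1/(1 − 0.858×0.68) = 1/0.41656 ≈ 2.401.
Tax multiplier = −c·k = −0.858/0.41656 ≈ −2.06. Need ΔY = +¥640 trillion, so ΔT = ΔY/(−c·k) = −(+¥640 trillion) × 0.41656 / 0.858 ≈ −¥311 trillion.
The government should cut lump-sum taxes by ¥311 trillion.

−¥311 trillion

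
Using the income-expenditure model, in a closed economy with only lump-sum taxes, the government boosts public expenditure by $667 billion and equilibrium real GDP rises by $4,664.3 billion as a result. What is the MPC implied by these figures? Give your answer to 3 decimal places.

0.857

Implied spending multiplier k = ΔY/ΔG = 4,664.3/667 ≈ 6.993.
Since k = 1/(1 − MPC), MPC = 1 − 1/k = 1 − ΔG/ΔY = 1 − 667/4,664.3 ≈ 0.857.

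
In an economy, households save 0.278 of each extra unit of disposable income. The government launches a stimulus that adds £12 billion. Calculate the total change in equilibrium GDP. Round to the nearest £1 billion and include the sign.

MPC = 1 − MPS = 1 − 0.278 = 0.722.
Spending multiplier = 1/(1 − MPC) = 1/(1 − 0.722) = 1/0.278 ≈ 3.597.
ΔY = k × ΔG = (+£12 billion) / 0.278 ≈ +£43 billion.

+£43 billion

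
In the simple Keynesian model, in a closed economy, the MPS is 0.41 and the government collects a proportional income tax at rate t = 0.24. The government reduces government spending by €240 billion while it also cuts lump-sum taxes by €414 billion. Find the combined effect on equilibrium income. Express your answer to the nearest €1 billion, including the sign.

+€8 billion

MPC = 1 − MPS = 1 − 0.41 = 0.59.
Expenditure multiplier = 1/(1 − c(1−t)) = 1/(1 − 0.59×0.76) = 1/0.5516 ≈ 1.813.
ΔG contributes k·ΔG = (−€240 billion) / 0.5516 ≈ −€435.1 billion.
ΔT of −€414 billion changes first-round spending by −c·ΔT = +€244.26 billion, contributing k·(−c·ΔT) = (+€244.26 billion) / 0.5516 ≈ +€442.8 billion.
Net ΔY = k(ΔG − c·ΔT) = (+€4.26 billion) / 0.5516 ≈ +€8 billion.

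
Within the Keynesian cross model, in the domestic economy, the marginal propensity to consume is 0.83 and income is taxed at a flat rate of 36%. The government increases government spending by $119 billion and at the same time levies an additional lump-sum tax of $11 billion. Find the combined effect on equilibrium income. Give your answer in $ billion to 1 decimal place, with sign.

Expenditure multiplier = 1/(1 − c(1−t)) = 1/(1 − 0.83×0.64) = 1/0.4688 ≈ 2.133.
ΔG contributes k·ΔG = (+$119 billion) / 0.4688 ≈ +$253.8 billion.
ΔT of +$11 billion changes first-round spending by −c·ΔT = −$9.13 billion, contributing k·(−c·ΔT) = (−$9.13 billion) / 0.4688 ≈ −$19.5 billion.
Net ΔY = k(ΔG − c·ΔT) = (+$109.87 billion) / 0.4688 ≈ +$234.4 billion.

+$234.4 billion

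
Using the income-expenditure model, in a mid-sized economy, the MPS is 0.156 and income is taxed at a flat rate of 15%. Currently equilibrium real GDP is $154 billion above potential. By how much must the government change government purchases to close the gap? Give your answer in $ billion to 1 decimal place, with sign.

MPC = 1 − MPS = 1 − 0.156 = 0.844.
Spending multiplier = 1/(1 − c(1−t)) = 1/(1 − 0.844×0.85) = 1/0.2826 ≈ 3.539.
Need ΔY = −$154 billion, so ΔG = ΔY/k = (−$154 billion) × 0.2826 ≈ −$43.5 billion.
The government should cut government purchases by $43.5 billion.

−$43.5 billion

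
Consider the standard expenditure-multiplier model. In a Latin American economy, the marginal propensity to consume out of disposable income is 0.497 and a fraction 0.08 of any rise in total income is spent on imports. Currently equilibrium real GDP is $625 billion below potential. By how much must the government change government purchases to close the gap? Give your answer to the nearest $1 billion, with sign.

+$364 billion

Spending multiplier = 1/(1 − c + m) = 1/(1 − 0.497 + 0.08) = 1/0.583 ≈ 1.715.
Need ΔY = +$625 billion, so ΔG = ΔY/k = (+$625 billion) × 0.583 ≈ +$364 billion.
The government should increase government purchases by $364 billion.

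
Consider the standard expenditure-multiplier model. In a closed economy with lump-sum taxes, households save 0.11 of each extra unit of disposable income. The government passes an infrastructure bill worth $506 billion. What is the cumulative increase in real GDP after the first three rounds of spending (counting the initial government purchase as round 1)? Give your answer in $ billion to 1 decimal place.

MPC = 1 − MPS = 1 − 0.11 = 0.89.
Round 1 adds ΔG = $506 billion; each later round is MPC = 0.89 times the previous.
After 3 rounds: 506 + 450.34 + 400.8026 = ΔG·(1 − c^3)/(1 − c) = 506 × (1 − 0.704969)/0.11 ≈ $1,357.1 billion.

$1,357.1 billion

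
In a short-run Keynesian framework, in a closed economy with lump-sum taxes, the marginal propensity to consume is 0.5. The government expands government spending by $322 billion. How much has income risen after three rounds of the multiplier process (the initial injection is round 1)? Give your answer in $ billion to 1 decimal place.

Round 1 adds ΔG = $322 billion; each later round is MPC = 0.5 times the previous.
After 3 rounds: 322 + 161 + 80.5 = ΔG·(1 − c^3)/(1 − c) = 322 × (1 − 0.125)/0.5 = $563.5 billion.

$563.5 billion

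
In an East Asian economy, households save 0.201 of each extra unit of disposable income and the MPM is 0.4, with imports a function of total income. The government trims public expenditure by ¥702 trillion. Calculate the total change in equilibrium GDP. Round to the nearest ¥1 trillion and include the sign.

MPC = 1 − MPS = 1 − 0.201 = 0.799.
Expenditure multiplier = 1/(1 − c + m) = 1/(1 − 0.799 + 0.4) = 1/0.601 ≈ 1.664.
ΔY = k × ΔG = (−¥702 trillion) / 0.601 ≈ −¥1,168 trillion.

−¥1,168 trillion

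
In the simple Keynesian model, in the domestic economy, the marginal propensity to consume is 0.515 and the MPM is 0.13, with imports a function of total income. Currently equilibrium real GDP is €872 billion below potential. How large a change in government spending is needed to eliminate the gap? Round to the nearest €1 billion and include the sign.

+€536 billion

Spending multiplier = 1/(1 − c + m) = 1/(1 − 0.515 + 0.13) = 1/0.615 ≈ 1.626.
Need ΔY = +€872 billion, so ΔG = ΔY/k = (+€872 billion) × 0.615 ≈ +€536 billion.
The government should increase government spending by €536 billion.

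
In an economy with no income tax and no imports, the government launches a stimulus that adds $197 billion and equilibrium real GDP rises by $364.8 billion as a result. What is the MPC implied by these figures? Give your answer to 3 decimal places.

0.460

Implied spending multiplier k = ΔY/ΔG = 364.8/197 ≈ 1.8518.
Since k = 1/(1 − MPC), MPC = 1 − 1/k = 1 − ΔG/ΔY = 1 − 197/364.8 ≈ 0.460.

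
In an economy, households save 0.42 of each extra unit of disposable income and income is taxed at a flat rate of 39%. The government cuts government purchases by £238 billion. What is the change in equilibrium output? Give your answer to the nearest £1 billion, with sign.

−£368 billion

MPC = 1 − MPS = 1 − 0.42 = 0.58.
Spending multiplier = 1/(1 − c(1−t)) = 1/(1 − 0.58×0.61) = 1/0.6462 ≈ 1.548.
ΔY = k × ΔG = (−£238 billion) / 0.6462 ≈ −£368 billion.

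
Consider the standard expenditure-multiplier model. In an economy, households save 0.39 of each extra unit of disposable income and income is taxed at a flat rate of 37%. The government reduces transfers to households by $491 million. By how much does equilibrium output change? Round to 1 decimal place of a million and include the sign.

−$486.5 million

MPC = 1 − MPS = 1 − 0.39 = 0.61.
The transfer change shifts disposable income by −$491 million, so first-round consumption changes by c·ΔTR = 0.61 × (−$491 million) = −$299.51 million.
Expenditure multiplier = 1/(1 − c(1−t)) = 1/(1 − 0.61×0.63) = 1/0.6157 ≈ 1.624.
The transfer multiplier is c × k ≈ 0.991, so ΔY = k × (c·ΔTR) = (−$299.51 million) / 0.6157 ≈ −$486.5 million.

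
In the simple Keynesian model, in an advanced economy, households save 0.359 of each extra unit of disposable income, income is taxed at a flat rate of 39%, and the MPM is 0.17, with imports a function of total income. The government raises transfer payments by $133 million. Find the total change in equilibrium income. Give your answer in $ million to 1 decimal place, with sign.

+$109.4 million

MPC = 1 − MPS = 1 − 0.359 = 0.641.
The transfer change shifts disposable income by +$133 million, so first-round consumption changes by c·ΔTR = 0.641 × (+$133 million) = +$85.253 million.
Expenditure multiplier = 1/(1 − c(1−t) + m) = 1/(1 − 0.641×0.61 + 0.17) = 1/0.77899 ≈ 1.284.
The transfer multiplier is c × k ≈ 0.823, so ΔY = k × (c·ΔTR) = (+$85.253 million) / 0.77899 ≈ +$109.4 million.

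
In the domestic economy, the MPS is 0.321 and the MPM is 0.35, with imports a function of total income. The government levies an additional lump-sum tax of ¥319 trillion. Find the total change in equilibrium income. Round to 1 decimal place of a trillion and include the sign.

MPC = 1 − MPS = 1 − 0.321 = 0.679.
A lump-sum tax change of +¥319 trillion shifts disposable income by −¥319 trillion; first-round consumption changes by −c × ΔT = −0.679 × (+¥319 trillion) = −¥216.601 trillion.
Expenditure multiplier = 1/(1 − c + m) = 1/(1 − 0.679 + 0.35) = 1/0.671 ≈ 1.49.
The tax multiplier is −c × k ≈ −1.012, so ΔY = k × (−c·ΔT) = (−¥216.601 trillion) / 0.671 ≈ −¥322.8 trillion.

−¥322.8 trillion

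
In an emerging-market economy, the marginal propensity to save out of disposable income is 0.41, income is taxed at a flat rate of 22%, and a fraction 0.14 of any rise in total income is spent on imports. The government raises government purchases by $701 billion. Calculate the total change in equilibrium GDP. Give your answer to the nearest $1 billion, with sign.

MPC = 1 − MPS = 1 − 0.41 = 0.59.
Government-spending multiplier = 1/(1 − c(1−t) + m) = 1/(1 − 0.59×0.78 + 0.14) = 1/0.6798 ≈ 1.471.
ΔY = k × ΔG = (+$701 billion) / 0.6798 ≈ +$1,031 billion.

+$1,031 billion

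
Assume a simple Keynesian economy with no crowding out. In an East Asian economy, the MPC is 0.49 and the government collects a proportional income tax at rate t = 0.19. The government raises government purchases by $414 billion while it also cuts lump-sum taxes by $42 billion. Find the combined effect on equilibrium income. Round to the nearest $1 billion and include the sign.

Expenditure multiplier = 1/(1 − c(1−t)) = 1/(1 − 0.49×0.81) = 1/0.6031 ≈ 1.658.
ΔG contributes k·ΔG = (+$414 billion) / 0.6031 ≈ +$686.5 billion.
ΔT of −$42 billion changes first-round spending by −c·ΔT = +$20.58 billion, contributing k·(−c·ΔT) = (+$20.58 billion) / 0.6031 ≈ +$34.1 billion.
Net ΔY = k(ΔG − c·ΔT) = (+$434.58 billion) / 0.6031 ≈ +$721 billion.

+$721 billion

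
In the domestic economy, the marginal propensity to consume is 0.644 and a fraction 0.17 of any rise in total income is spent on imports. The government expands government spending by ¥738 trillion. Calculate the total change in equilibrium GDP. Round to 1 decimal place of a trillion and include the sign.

Expenditure multiplier = 1/(1 − c + m) = 1/(1 − 0.644 + 0.17) = 1/0.526 ≈ 1.901.
ΔY = k × ΔG = (+¥738 trillion) / 0.526 ≈ +¥1,403 trillion.

+¥1,403.0 trillion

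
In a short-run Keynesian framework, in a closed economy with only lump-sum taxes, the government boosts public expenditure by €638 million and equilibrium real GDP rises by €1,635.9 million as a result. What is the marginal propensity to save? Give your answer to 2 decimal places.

0.39

Implied spending multiplier k = ΔY/ΔG = 1,635.9/638 ≈ 2.5641.
Since k = 1/(1 − MPC), MPC = 1 − 1/k = 1 − ΔG/ΔY = 1 − 638/1,635.9 ≈ 0.61.
MPS = 1 − MPC = 0.39.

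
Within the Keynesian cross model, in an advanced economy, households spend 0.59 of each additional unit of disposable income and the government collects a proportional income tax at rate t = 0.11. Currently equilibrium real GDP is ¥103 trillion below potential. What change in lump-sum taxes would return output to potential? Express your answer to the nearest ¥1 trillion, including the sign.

−¥83 trillion

Spending multiplier = 1/(1 − c(1−t)) = 1/(1 − 0.59×0.89) = 1/0.4749 ≈ 2.106.
Tax multiplier = −c·k = −0.59/0.4749 ≈ −1.242. Need ΔY = +¥103 trillion, so ΔT = ΔY/(−c·k) = −(+¥103 trillion) × 0.4749 / 0.59 ≈ −¥83 trillion.
The government should cut lump-sum taxes by ¥83 trillion.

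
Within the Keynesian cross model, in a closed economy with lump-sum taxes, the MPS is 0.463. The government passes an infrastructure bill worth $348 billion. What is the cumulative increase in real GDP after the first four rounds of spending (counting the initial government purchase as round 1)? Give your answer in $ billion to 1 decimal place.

MPC = 1 − MPS = 1 − 0.463 = 0.537.
Round 1 adds ΔG = $348 billion; each later round is MPC = 0.537 times the previous.
After 4 rounds: 348 + 186.876 + 100.352412 + 53.889245244 = ΔG·(1 − c^4)/(1 − c) = 348 × (1 − 0.083156680161)/0.463 ≈ $689.1 billion.

$689.1 billion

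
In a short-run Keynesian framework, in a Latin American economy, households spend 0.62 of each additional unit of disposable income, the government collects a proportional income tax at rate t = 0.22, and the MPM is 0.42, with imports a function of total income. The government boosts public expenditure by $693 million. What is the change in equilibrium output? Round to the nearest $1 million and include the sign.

Government-spending multiplier = 1/(1 − c(1−t) + m) = 1/(1 − 0.62×0.78 + 0.42) = 1/0.9364 ≈ 1.068.
ΔY = k × ΔG = (+$693 million) / 0.9364 ≈ +$740 million.

+$740 million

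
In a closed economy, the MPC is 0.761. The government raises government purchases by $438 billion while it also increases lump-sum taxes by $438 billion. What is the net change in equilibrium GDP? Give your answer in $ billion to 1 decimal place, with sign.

+$438.0 billion

Expenditure multiplier = 1/(1 − MPC) = 1/(1 − 0.761) = 1/0.239 ≈ 4.184.
ΔG contributes k·ΔG = (+$438 billion) / 0.239 ≈ +$1,832.6 billion.
ΔT of +$438 billion changes first-round spending by −c·ΔT = −$333.318 billion, contributing k·(−c·ΔT) = (−$333.318 billion) / 0.239 ≈ −$1,394.6 billion.
With ΔG = ΔT and no other leakages, the balanced-budget multiplier is 1, so ΔY = ΔG = +$438 billion.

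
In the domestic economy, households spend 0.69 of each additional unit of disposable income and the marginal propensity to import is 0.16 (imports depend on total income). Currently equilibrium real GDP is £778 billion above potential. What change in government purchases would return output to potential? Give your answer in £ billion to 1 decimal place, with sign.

−£365.7 billion

Spending multiplier = 1/(1 − c + m) = 1/(1 − 0.69 + 0.16) = 1/0.47 ≈ 2.128.
Need ΔY = −£778 billion, so ΔG = ΔY/k = (−£778 billion) × 0.47 ≈ −£365.7 billion.
The government should cut government purchases by £365.7 billion.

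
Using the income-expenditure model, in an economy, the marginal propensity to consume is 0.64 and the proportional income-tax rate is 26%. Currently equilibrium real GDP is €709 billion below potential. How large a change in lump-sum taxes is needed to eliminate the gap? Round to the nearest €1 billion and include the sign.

−€583 billion

Spending multiplier = 1/(1 − c(1−t)) = 1/(1 − 0.64×0.74) = 1/0.5264 ≈ 1.9.
Tax multiplier = −c·k = −0.64/0.5264 ≈ −1.216. Need ΔY = +€709 billion, so ΔT = ΔY/(−c·k) = −(+€709 billion) × 0.5264 / 0.64 ≈ −€583 billion.
The government should cut lump-sum taxes by €583 billion.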